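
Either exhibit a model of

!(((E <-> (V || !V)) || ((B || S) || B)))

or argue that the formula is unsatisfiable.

V=F, B=F, S=F, E=F

  !(((E <-> (V || !V)) || ((B || S) || B))) = True
    (E <-> (V || !V)) || ((B || S) || B) = False
      E <-> (V || !V) = False
        V || !V = True
          !V = True
      (B || S) || B = False
        B || S = False
The formula evaluates to True.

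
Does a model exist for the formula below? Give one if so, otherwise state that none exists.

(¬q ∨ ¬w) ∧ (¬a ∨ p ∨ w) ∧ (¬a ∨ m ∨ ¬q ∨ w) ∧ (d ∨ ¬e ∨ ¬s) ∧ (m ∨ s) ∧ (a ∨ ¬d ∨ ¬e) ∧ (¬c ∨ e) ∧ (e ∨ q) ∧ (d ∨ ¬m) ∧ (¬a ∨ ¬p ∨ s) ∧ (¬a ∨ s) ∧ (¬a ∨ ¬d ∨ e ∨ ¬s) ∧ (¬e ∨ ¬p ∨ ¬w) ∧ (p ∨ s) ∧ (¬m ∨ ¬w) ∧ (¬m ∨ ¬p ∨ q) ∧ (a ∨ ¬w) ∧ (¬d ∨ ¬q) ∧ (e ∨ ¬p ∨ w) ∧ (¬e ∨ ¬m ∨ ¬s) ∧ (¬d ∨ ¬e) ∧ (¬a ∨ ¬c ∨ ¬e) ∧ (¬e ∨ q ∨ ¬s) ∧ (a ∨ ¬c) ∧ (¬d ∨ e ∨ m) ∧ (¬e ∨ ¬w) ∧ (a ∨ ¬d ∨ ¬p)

Try e = True:
  (¬d ∨ ¬e) forces d = False.
  (d ∨ ¬e ∨ ¬s) forces s = False.
  (m ∨ s) forces m = True.
  clause (d ∨ ¬m) is falsified — backtrack.
So e = False.
  then (¬c ∨ e) forces c = False.
  then (e ∨ q) forces q = True.
  then (¬d ∨ ¬q) forces d = False.
  then (¬q ∨ ¬w) forces w = False.
  then (d ∨ ¬m) forces m = False.
  then (e ∨ ¬p ∨ w) forces p = False.
  then (¬a ∨ p ∨ w) forces a = False.
  then (m ∨ s) forces s = True.
All clauses satisfied.

e = False; c = False; a = False; q = True; w = False; s = True; d = False; p = False; m = False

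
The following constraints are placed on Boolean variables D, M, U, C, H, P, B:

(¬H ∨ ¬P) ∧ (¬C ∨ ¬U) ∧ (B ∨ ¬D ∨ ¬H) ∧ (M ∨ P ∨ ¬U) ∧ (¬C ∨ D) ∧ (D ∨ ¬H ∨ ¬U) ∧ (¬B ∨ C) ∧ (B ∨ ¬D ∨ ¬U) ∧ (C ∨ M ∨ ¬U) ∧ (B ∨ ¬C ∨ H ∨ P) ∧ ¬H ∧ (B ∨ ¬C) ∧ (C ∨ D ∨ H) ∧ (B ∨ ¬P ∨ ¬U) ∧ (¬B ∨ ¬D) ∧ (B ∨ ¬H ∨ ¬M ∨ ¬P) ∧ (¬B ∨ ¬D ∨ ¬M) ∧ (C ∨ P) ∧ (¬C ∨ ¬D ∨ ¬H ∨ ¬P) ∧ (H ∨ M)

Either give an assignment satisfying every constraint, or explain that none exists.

Unit clause (¬H) forces H = False.
In (H ∨ M) only M is left, so M = True.
Try D = False:
  (¬C ∨ D) forces C = False.
  clause (C ∨ D ∨ H) is falsified — backtrack.
So D = True.
  then (¬B ∨ ¬D) forces B = False.
  then (B ∨ ¬D ∨ ¬U) forces U = False.
  then (B ∨ ¬C) forces C = False.
  then (C ∨ P) forces P = True.
All clauses satisfied.

D = True; M = True; U = False; C = False; H = False; P = True; B = False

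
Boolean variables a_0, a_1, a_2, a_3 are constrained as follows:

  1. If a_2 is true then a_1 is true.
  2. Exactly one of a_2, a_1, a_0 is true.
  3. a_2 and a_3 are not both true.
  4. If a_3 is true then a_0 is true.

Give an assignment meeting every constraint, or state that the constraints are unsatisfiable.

a_0: False, a_1: True, a_2: False, a_3: False

  (1) a_2=F ⇒ a_1: vacuous ✓
  (2) {a_2, a_1, a_0}: 1 true — exactly one ✓
  (3) a_2=F, a_3=F — not both ✓
  (4) a_3=F ⇒ a_0: vacuous ✓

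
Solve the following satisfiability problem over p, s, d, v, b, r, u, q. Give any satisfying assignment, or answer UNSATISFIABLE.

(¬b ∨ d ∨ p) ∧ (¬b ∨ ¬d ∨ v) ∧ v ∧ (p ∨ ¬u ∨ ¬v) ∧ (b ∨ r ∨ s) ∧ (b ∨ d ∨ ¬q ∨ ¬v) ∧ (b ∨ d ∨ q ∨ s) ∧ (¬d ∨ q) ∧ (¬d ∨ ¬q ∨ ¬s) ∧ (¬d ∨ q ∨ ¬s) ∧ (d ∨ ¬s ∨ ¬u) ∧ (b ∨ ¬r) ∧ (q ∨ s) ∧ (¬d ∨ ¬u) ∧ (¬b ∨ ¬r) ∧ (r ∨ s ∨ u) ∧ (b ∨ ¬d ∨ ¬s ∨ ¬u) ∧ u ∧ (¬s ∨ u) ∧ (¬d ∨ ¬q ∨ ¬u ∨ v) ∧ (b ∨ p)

p=T, s=F, d=F, v=T, b=T, r=F, u=T, q=T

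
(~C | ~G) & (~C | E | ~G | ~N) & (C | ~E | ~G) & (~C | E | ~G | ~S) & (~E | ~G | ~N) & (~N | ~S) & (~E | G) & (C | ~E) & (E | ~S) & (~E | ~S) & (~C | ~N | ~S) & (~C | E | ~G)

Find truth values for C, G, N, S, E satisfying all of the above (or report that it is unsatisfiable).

Set C = True.
  then (~C | ~G) forces G = False.
  then (~E | G) forces E = False.
  then (E | ~S) forces S = False.
Set N = True.
All clauses satisfied.

C = True, G = False, N = True, S = False, E = False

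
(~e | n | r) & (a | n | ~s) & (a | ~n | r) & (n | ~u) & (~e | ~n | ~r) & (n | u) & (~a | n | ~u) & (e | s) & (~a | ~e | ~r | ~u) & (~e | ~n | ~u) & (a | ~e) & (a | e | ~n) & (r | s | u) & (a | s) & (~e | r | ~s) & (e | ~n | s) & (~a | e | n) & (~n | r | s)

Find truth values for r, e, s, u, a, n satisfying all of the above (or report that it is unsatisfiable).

r=F; e=F; s=T; u=F; a=T; n=T

Set r = False.
Try e = True:
  (~e | n | r) forces n = True.
  (a | ~n | r) forces a = True.
  (~e | ~n | ~u) forces u = False.
  (r | s | u) forces s = True.
  clause (~e | r | ~s) is falsified — backtrack.
So e = False.
  then (e | s) forces s = True.
Set u = False.
  then (n | u) forces n = True.
  then (a | e | ~n) forces a = True.
All clauses satisfied.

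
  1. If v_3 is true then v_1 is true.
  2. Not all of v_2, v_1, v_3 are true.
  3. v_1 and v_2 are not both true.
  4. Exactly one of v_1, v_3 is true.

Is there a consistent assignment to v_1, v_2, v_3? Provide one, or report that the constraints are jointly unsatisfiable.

v_1 = True, v_2 = False, v_3 = False

  (1) v_3=F ⇒ v_1: vacuous ✓
  (2) {v_2, v_1, v_3}: 1/3 true — not all ✓
  (3) v_1=T, v_2=F — not both ✓
  (4) {v_1, v_3}: 1 true — exactly one ✓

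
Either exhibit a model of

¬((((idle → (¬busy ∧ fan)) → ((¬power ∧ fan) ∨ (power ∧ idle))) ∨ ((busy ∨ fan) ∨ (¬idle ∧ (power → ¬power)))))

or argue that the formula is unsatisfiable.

busy: False; power: True; fan: False; idle: False

  ¬((((idle → (¬busy ∧ fan)) → ((¬power ∧ fan) ∨ (power ∧ idle))) ∨ ((busy ∨ fan) ∨ (¬idle ∧ (power → ¬power))))) = True
    ((idle → (¬busy ∧ fan)) → ((¬power ∧ fan) ∨ (power ∧ idle))) ∨ ((busy ∨ fan) ∨ (¬idle ∧ (power → ¬power))) = False
      (idle → (¬busy ∧ fan)) → ((¬power ∧ fan) ∨ (power ∧ idle)) = False
        idle → (¬busy ∧ fan) = True
          ¬busy ∧ fan = False
            ¬busy = True
        (¬power ∧ fan) ∨ (power ∧ idle) = False
          ¬power ∧ fan = False
            ¬power = False
          power ∧ idle = False
      (busy ∨ fan) ∨ (¬idle ∧ (power → ¬power)) = False
        busy ∨ fan = False
        ¬idle ∧ (power → ¬power) = False
          ¬idle = True
          power → ¬power = False
            ¬power = False
The formula evaluates to True.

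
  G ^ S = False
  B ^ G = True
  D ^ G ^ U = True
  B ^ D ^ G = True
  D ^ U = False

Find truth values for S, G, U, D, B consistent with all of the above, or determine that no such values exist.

S = True; G = True; U = False; D = False; B = False

G ^ S = T ^ T = False ✓
B ^ G = F ^ T = True ✓
D ^ G ^ U = F ^ T ^ F = True ✓
B ^ D ^ G = F ^ F ^ T = True ✓
D ^ U = F ^ F = False ✓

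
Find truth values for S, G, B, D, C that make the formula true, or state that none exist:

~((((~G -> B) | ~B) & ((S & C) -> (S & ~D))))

S=T; G=F; B=T; D=T; C=T

  ~((((~G -> B) | ~B) & ((S & C) -> (S & ~D)))) = True
    ((~G -> B) | ~B) & ((S & C) -> (S & ~D)) = False
      (~G -> B) | ~B = True
        ~G -> B = True
          ~G = True
        ~B = False
      (S & C) -> (S & ~D) = False
        S & C = True
        S & ~D = False
          ~D = False
The formula evaluates to True.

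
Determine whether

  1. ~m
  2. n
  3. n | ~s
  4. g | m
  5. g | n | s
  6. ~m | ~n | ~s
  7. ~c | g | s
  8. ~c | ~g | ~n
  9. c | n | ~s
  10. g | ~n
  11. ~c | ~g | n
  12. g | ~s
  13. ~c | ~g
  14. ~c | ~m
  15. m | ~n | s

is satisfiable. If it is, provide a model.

Unit clause (~m) forces m = False.
Unit clause (n) forces n = True.
In (g | m) only g is left, so g = True.
In (~c | ~g | ~n) only ~c is left, so c = False.
In (m | ~n | s) only s is left, so s = True.
All clauses satisfied.

n = True, s = True, g = True, m = False, c = False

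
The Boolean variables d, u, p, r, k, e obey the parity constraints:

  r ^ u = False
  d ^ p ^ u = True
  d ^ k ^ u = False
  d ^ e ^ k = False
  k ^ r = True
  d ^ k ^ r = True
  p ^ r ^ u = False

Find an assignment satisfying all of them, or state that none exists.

UNSATISFIABLE

Adding constraints 1, 3, 6 mod 2: every variable appears an even number of times on the left, so the left side is 0.
But the right sides sum to 1 (mod 2). 0 ≠ 1 — the system is inconsistent.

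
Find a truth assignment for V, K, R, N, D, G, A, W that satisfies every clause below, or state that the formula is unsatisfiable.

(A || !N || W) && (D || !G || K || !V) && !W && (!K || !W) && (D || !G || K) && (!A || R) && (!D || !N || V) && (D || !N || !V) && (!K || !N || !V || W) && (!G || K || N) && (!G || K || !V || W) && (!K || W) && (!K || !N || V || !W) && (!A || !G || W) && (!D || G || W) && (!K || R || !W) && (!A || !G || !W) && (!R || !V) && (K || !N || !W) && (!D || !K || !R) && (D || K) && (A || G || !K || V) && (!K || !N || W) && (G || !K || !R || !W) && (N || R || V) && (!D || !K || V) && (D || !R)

Unsatisfiable

Case W = True:
  Clause (!W) is falsified — contradiction.
Case W = False:
  (!K || W) forces K = False.
  (D || K) forces D = True.
  (!D || G || W) forces G = True.
  (!G || K || N) forces N = True.
  (A || !N || W) forces A = True.
  Clause (!A || !G || W) is falsified — contradiction.
Both cases fail, so the formula is unsatisfiable.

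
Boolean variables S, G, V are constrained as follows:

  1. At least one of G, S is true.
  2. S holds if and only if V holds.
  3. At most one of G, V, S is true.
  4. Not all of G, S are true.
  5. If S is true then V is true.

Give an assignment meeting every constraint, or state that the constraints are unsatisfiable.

S: False, G: True, V: False

  (1) {G, S}: 1 true — at least one ✓
  (2) S=F, V=F — same ✓
  (3) {G, V, S}: 1 true — at most one ✓
  (4) {G, S}: 1/2 true — not all ✓
  (5) S=F ⇒ V: vacuous ✓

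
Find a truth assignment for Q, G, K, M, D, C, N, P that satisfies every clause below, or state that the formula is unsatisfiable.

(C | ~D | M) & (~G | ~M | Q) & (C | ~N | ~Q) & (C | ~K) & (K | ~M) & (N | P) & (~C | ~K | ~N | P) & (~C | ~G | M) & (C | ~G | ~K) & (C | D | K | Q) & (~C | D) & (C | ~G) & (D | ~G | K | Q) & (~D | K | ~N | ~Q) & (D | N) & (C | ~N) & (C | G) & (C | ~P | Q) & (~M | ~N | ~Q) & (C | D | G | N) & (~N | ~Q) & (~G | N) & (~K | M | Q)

Set Q = False.
Try G = True:
  (~G | ~M | Q) forces M = False.
  (~C | ~G | M) forces C = False.
  clause (C | ~G) is falsified — backtrack.
So G = False.
  then (C | G) forces C = True.
  then (~C | D) forces D = True.
Set K = False.
  then (K | ~M) forces M = False.
Set N = False.
  then (N | P) forces P = True.
All clauses satisfied.

Q=F, G=F, K=F, M=F, D=T, C=T, N=F, P=T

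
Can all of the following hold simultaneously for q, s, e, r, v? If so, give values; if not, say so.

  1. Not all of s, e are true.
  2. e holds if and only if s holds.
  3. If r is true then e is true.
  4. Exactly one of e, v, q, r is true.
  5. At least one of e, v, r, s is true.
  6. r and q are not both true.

q: False, s: False, e: False, r: False, v: True

  (1) {s, e}: 0/2 true — not all ✓
  (2) e=F, s=F — same ✓
  (3) r=F ⇒ e: vacuous ✓
  (4) {e, v, q, r}: 1 true — exactly one ✓
  (5) {e, v, r, s}: 1 true — at least one ✓
  (6) r=F, q=F — not both ✓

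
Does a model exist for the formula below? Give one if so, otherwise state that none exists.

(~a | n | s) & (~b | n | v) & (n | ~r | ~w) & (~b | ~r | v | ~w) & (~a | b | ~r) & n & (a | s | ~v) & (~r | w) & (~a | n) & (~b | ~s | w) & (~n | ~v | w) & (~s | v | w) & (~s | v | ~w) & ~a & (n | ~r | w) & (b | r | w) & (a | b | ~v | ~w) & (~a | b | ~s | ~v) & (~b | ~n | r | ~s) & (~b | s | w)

Unit clause (n) forces n = True.
Unit clause (~a) forces a = False.
Set b = False.
Try w = False:
  (~r | w) forces r = False.
  clause (b | r | w) is falsified — backtrack.
So w = True.
  then (a | b | ~v | ~w) forces v = False.
  then (~s | v | ~w) forces s = False.
Set r = False.
All clauses satisfied.

b = False, n = True, w = True, v = False, r = False, a = False, s = False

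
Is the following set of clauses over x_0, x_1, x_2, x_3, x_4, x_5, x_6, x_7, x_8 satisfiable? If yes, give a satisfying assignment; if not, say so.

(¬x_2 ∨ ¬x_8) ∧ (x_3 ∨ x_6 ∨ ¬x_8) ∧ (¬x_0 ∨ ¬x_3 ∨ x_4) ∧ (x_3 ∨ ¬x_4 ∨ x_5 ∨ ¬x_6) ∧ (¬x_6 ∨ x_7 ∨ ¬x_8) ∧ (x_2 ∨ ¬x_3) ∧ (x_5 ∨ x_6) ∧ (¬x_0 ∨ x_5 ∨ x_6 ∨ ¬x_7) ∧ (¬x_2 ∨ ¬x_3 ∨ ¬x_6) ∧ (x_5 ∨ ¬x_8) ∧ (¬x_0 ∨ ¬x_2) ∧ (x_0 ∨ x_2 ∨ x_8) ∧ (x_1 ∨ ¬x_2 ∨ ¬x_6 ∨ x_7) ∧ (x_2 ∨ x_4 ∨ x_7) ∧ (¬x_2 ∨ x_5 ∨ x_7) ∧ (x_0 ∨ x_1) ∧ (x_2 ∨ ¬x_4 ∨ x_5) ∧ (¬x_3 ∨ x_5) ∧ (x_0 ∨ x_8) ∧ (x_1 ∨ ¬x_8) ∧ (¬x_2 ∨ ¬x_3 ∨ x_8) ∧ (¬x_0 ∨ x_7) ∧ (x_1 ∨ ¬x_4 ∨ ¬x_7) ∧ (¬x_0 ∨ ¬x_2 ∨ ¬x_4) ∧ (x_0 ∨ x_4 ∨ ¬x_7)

x_0 = True, x_1 = False, x_2 = False, x_3 = False, x_4 = False, x_5 = True, x_6 = False, x_7 = True, x_8 = False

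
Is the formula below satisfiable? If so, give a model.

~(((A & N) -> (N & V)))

N = True, V = False, A = True

  ~(((A & N) -> (N & V))) = True
    (A & N) -> (N & V) = False
      A & N = True
      N & V = False
The formula evaluates to True.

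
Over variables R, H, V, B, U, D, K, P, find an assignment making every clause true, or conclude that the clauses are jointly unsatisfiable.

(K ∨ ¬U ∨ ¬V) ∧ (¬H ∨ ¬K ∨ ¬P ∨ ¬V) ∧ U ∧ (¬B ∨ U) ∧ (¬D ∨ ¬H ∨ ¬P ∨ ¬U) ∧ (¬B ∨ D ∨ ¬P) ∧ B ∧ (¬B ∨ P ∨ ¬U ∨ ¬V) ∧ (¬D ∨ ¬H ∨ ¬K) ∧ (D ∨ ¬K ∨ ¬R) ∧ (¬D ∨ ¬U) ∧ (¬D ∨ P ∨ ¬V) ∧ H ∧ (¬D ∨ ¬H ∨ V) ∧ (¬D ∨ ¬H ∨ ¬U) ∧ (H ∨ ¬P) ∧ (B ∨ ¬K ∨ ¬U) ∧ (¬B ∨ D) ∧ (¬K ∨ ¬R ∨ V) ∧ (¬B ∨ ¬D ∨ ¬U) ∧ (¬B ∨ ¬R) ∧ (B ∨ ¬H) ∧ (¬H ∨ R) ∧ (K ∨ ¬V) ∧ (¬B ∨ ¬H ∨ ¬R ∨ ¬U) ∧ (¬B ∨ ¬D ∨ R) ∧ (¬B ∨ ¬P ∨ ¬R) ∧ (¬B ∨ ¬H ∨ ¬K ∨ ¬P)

Case B = True:
  (U) forces U = True.
  (¬D ∨ ¬U) forces D = False.
  Clause (¬B ∨ D) is falsified — contradiction.
Case B = False:
  Clause (B) is falsified — contradiction.
Both cases fail, so the formula is unsatisfiable.

UNSATISFIABLE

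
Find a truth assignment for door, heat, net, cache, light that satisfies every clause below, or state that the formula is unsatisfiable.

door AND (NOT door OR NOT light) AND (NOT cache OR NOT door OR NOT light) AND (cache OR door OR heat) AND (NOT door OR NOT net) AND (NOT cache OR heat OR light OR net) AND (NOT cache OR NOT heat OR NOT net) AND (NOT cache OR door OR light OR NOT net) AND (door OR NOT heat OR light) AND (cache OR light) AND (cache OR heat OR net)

door = True, heat = True, net = False, cache = True, light = False

Unit clause (door) forces door = True.
In (NOT door OR NOT light) only NOT light is left, so light = False.
In (NOT door OR NOT net) only NOT net is left, so net = False.
In (cache OR light) only cache is left, so cache = True.
In (NOT cache OR heat OR light OR net) only heat is left, so heat = True.
All clauses satisfied.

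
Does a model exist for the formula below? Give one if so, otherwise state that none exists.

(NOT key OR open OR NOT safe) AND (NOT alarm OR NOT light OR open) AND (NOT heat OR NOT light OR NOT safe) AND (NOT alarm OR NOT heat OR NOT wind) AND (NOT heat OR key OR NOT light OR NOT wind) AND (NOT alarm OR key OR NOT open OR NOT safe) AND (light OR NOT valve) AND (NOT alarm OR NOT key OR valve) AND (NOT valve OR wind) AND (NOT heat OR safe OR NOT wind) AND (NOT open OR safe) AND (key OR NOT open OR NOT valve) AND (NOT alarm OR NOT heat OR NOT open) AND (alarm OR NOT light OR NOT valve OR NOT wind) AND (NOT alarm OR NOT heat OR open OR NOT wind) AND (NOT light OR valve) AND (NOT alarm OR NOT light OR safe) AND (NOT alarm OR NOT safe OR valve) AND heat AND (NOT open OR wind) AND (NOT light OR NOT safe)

Unit clause (heat) forces heat = True.
Set safe = False.
  then (NOT heat OR safe OR NOT wind) forces wind = False.
  then (NOT open OR safe) forces open = False.
  then (NOT valve OR wind) forces valve = False.
  then (NOT light OR valve) forces light = False.
Set alarm = True.
  then (NOT alarm OR NOT key OR valve) forces key = False.
All clauses satisfied.

safe: False; heat: True; open: False; alarm: True; wind: False; light: False; key: False; valve: False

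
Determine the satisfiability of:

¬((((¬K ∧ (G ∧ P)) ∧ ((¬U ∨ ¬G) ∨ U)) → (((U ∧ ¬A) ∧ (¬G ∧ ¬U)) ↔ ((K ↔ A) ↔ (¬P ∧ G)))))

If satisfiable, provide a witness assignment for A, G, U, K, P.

A=T; G=T; U=F; K=F; P=T

  ¬((((¬K ∧ (G ∧ P)) ∧ ((¬U ∨ ¬G) ∨ U)) → (((U ∧ ¬A) ∧ (¬G ∧ ¬U)) ↔ ((K ↔ A) ↔ (¬P ∧ G))))) = True
    ((¬K ∧ (G ∧ P)) ∧ ((¬U ∨ ¬G) ∨ U)) → (((U ∧ ¬A) ∧ (¬G ∧ ¬U)) ↔ ((K ↔ A) ↔ (¬P ∧ G))) = False
      (¬K ∧ (G ∧ P)) ∧ ((¬U ∨ ¬G) ∨ U) = True
        ¬K ∧ (G ∧ P) = True
          ¬K = True
          G ∧ P = True
        (¬U ∨ ¬G) ∨ U = True
          ¬U ∨ ¬G = True
            ¬U = True
            ¬G = False
      ((U ∧ ¬A) ∧ (¬G ∧ ¬U)) ↔ ((K ↔ A) ↔ (¬P ∧ G)) = False
        (U ∧ ¬A) ∧ (¬G ∧ ¬U) = False
          U ∧ ¬A = False
            ¬A = False
          ¬G ∧ ¬U = False
            ¬G = False
            ¬U = True
        (K ↔ A) ↔ (¬P ∧ G) = True
          K ↔ A = False
          ¬P ∧ G = False
            ¬P = False
The formula evaluates to True.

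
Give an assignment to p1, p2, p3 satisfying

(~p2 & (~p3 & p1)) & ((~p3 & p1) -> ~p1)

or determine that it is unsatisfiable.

Case p1 = True: the formula simplifies to (~p2 & ~p3) & p3.
  p3 = True: the conjunct ~p3 is False.
  p3 = False: the conjunct p3 is False.
Case p1 = False: the conjunct p1 is False.
Both cases fail — unsatisfiable.

UNSATISFIABLE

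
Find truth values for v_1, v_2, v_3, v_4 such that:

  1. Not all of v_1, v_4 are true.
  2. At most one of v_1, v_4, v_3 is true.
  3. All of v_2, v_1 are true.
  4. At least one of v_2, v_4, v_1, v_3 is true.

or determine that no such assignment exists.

v_1 = True, v_2 = True, v_3 = False, v_4 = False

  (1) {v_1, v_4}: 1/2 true — not all ✓
  (2) {v_1, v_4, v_3}: 1 true — at most one ✓
  (3) {v_2, v_1}: all 2 true ✓
  (4) {v_2, v_4, v_1, v_3}: 2 true — at least one ✓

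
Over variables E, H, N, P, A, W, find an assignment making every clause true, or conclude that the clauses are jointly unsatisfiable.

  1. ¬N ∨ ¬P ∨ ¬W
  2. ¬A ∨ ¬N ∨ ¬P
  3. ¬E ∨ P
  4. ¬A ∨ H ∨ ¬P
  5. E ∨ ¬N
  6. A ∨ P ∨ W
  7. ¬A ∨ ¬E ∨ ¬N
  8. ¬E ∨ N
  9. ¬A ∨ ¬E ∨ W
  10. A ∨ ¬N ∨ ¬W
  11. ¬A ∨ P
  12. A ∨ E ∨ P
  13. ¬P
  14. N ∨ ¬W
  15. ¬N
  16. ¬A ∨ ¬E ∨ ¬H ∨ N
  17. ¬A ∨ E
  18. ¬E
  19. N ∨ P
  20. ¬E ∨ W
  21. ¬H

Case E = True:
  Clause (¬E) is falsified — contradiction.
Case E = False:
  (E ∨ ¬N) forces N = False.
  (¬P) forces P = False.
  Clause (N ∨ P) is falsified — contradiction.
Both cases fail, so the formula is unsatisfiable.

Unsatisfiable — no assignment works.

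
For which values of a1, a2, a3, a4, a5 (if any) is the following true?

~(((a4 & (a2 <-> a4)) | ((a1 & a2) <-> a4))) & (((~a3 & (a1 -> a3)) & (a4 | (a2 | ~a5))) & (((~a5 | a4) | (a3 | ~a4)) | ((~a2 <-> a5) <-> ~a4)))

a1: False, a2: False, a3: False, a4: True, a5: False

  ~(((a4 & (a2 <-> a4)) | ((a1 & a2) <-> a4))) = True
    (a4 & (a2 <-> a4)) | ((a1 & a2) <-> a4) = False
      a4 & (a2 <-> a4) = False
        a2 <-> a4 = False
      (a1 & a2) <-> a4 = False
        a1 & a2 = False
  ((~a3 & (a1 -> a3)) & (a4 | (a2 | ~a5))) & (((~a5 | a4) | (a3 | ~a4)) | ((~a2 <-> a5) <-> ~a4)) = True
    (~a3 & (a1 -> a3)) & (a4 | (a2 | ~a5)) = True
      ~a3 & (a1 -> a3) = True
        ~a3 = True
        a1 -> a3 = True
      a4 | (a2 | ~a5) = True
        a2 | ~a5 = True
          ~a5 = True
    ((~a5 | a4) | (a3 | ~a4)) | ((~a2 <-> a5) <-> ~a4) = True
      (~a5 | a4) | (a3 | ~a4) = True
        ~a5 | a4 = True
          ~a5 = True
        a3 | ~a4 = False
          ~a4 = False
      (~a2 <-> a5) <-> ~a4 = True
        ~a2 <-> a5 = False
          ~a2 = True
        ~a4 = False
Both conjuncts True, so the formula holds.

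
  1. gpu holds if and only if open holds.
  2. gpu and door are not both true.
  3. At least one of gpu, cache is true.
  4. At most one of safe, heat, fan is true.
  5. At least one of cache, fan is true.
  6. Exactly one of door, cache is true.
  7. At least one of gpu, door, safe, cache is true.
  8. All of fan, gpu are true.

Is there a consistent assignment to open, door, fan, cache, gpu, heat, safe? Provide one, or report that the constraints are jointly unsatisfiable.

open = True; door = False; fan = True; cache = True; gpu = True; heat = False; safe = False

  (1) gpu=T, open=T — same ✓
  (2) gpu=T, door=F — not both ✓
  (3) {gpu, cache}: 2 true — at least one ✓
  (4) {safe, heat, fan}: 1 true — at most one ✓
  (5) {cache, fan}: 2 true — at least one ✓
  (6) {door, cache}: 1 true — exactly one ✓
  (7) {gpu, door, safe, cache}: 2 true — at least one ✓
  (8) {fan, gpu}: all 2 true ✓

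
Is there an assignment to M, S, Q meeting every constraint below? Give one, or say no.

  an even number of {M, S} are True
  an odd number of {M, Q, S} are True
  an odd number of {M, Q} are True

M: False, S: False, Q: True

{M, S}: 0 true → even ✓
{M, Q, S}: 1 true → odd ✓
{M, Q}: 1 true → odd ✓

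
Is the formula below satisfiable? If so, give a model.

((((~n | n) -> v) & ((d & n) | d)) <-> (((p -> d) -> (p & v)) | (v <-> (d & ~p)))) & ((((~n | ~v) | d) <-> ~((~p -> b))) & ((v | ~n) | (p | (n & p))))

p=F; n=F; v=T; b=F; d=T

  (((~n | n) -> v) & ((d & n) | d)) <-> (((p -> d) -> (p & v)) | (v <-> (d & ~p))) = True
    ((~n | n) -> v) & ((d & n) | d) = True
      (~n | n) -> v = True
        ~n | n = True
          ~n = True
      (d & n) | d = True
        d & n = False
    ((p -> d) -> (p & v)) | (v <-> (d & ~p)) = True
      (p -> d) -> (p & v) = False
        p -> d = True
        p & v = False
      v <-> (d & ~p) = True
        d & ~p = True
          ~p = True
  (((~n | ~v) | d) <-> ~((~p -> b))) & ((v | ~n) | (p | (n & p))) = True
    ((~n | ~v) | d) <-> ~((~p -> b)) = True
      (~n | ~v) | d = True
        ~n | ~v = True
          ~n = True
          ~v = False
      ~((~p -> b)) = True
        ~p -> b = False
          ~p = True
    (v | ~n) | (p | (n & p)) = True
      v | ~n = True
        ~n = True
      p | (n & p) = False
        n & p = False
Both conjuncts True, so the formula holds.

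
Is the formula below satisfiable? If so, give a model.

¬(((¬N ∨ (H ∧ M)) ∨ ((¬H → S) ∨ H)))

H: False, N: True, S: False, M: False

  ¬(((¬N ∨ (H ∧ M)) ∨ ((¬H → S) ∨ H))) = True
    (¬N ∨ (H ∧ M)) ∨ ((¬H → S) ∨ H) = False
      ¬N ∨ (H ∧ M) = False
        ¬N = False
        H ∧ M = False
      (¬H → S) ∨ H = False
        ¬H → S = False
          ¬H = True
The formula evaluates to True.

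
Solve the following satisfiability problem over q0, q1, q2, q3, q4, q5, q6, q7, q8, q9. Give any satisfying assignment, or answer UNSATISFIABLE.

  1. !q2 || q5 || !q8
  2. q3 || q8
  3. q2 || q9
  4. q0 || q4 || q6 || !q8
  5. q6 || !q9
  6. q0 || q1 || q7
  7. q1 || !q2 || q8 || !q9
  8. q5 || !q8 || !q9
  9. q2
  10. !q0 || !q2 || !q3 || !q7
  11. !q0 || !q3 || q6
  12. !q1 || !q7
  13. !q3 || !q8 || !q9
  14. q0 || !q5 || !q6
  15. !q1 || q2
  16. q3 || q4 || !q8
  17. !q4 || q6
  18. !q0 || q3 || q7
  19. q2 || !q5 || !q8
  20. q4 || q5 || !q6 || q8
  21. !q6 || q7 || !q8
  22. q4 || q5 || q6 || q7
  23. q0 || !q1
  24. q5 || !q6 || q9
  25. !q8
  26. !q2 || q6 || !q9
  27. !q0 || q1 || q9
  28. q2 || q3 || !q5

Unit clause (q2) forces q2 = True.
Unit clause (!q8) forces q8 = False.
In (q3 || q8) only q3 is left, so q3 = True.
Set q0 = True.
  then (!q0 || !q2 || !q3 || !q7) forces q7 = False.
  then (!q0 || !q3 || q6) forces q6 = True.
Try q1 = False:
  (q1 || !q2 || q8 || !q9) forces q9 = False.
  clause (!q0 || q1 || q9) is falsified — backtrack.
So q1 = True.
Set q4 = False.
  then (q4 || q5 || !q6 || q8) forces q5 = True.
Set q9 = True.
All clauses satisfied.

q0 = True, q1 = True, q2 = True, q3 = True, q4 = False, q5 = True, q6 = True, q7 = False, q8 = False, q9 = True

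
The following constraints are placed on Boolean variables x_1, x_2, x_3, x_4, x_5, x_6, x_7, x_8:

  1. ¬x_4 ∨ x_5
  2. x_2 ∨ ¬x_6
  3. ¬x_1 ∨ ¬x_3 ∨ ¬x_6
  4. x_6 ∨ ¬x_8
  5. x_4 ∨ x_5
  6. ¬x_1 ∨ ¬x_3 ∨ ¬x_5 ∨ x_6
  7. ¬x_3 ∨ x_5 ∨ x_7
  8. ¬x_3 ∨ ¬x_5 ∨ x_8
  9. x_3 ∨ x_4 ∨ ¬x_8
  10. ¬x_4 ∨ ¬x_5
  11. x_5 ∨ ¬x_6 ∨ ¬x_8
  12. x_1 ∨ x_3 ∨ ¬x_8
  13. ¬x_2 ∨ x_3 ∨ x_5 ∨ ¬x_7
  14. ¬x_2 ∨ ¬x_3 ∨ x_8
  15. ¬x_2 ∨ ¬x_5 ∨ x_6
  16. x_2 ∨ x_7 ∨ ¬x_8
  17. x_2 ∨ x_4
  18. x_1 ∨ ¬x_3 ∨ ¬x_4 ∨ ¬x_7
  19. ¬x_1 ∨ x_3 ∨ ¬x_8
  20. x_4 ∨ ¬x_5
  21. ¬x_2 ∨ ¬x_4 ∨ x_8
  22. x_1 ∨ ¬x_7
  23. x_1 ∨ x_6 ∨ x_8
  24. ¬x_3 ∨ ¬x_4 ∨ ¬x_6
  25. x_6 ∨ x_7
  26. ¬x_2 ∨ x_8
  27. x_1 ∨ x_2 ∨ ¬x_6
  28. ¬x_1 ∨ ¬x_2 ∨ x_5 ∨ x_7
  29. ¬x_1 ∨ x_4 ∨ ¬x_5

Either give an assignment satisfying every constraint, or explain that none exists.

Case x_4 = True:
  (¬x_4 ∨ x_5) forces x_5 = True.
  Clause (¬x_4 ∨ ¬x_5) is falsified — contradiction.
Case x_4 = False:
  (x_4 ∨ x_5) forces x_5 = True.
  Clause (x_4 ∨ ¬x_5) is falsified — contradiction.
Both cases fail, so the formula is unsatisfiable.

Unsatisfiable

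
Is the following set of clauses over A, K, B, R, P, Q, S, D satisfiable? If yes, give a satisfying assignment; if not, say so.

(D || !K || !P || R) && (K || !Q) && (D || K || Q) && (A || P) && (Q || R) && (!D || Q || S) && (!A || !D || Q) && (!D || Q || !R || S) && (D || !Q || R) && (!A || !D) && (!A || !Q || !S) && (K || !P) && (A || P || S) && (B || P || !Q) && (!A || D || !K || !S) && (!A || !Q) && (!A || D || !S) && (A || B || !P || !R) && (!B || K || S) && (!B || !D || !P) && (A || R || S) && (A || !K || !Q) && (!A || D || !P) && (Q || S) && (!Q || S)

Set A = False.
  then (A || P) forces P = True.
  then (K || !P) forces K = True.
  then (A || !K || !Q) forces Q = False.
  then (Q || S) forces S = True.
  then (Q || R) forces R = True.
  then (A || B || !P || !R) forces B = True.
  then (!B || !D || !P) forces D = False.
All clauses satisfied.

A=F; K=T; B=T; R=T; P=T; Q=F; S=T; D=F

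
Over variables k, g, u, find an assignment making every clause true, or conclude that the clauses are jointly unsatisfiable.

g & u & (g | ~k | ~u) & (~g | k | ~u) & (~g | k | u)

k = True, g = True, u = True

Unit clause (g) forces g = True.
Unit clause (u) forces u = True.
In (~g | k | ~u) only k is left, so k = True.
Check each clause:
  (g): g holds.
  (u): u holds.
  (g | ~k | ~u): g holds.
  (~g | k | ~u): k holds.
  (~g | k | u): k holds.
All clauses satisfied.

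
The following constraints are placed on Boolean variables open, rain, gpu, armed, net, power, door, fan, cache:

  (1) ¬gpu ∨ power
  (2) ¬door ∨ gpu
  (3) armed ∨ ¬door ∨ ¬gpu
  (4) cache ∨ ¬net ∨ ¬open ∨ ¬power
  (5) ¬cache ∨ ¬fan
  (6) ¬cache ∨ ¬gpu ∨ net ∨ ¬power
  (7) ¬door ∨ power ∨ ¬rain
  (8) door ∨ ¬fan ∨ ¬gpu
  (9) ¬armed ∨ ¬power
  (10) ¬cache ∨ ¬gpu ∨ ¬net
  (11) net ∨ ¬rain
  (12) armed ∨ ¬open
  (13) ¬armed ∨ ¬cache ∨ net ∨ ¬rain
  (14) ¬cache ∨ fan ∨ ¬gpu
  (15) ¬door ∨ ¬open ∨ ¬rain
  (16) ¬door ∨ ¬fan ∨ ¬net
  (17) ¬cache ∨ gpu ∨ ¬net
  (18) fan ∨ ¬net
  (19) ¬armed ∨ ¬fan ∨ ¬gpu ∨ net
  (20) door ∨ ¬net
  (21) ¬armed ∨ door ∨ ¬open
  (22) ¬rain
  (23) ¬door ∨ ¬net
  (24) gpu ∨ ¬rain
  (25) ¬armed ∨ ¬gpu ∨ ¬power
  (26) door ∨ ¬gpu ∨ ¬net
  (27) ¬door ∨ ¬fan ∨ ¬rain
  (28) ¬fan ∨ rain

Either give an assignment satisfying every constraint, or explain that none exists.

Unit clause (¬rain) forces rain = False.
In (¬fan ∨ rain) only ¬fan is left, so fan = False.
In (fan ∨ ¬net) only ¬net is left, so net = False.
Try open = True:
  (armed ∨ ¬open) forces armed = True.
  (¬armed ∨ ¬power) forces power = False.
  (¬gpu ∨ power) forces gpu = False.
  (¬door ∨ gpu) forces door = False.
  clause (¬armed ∨ door ∨ ¬open) is falsified — backtrack.
So open = False.
Set gpu = False.
  then (¬door ∨ gpu) forces door = False.
Set armed = True.
  then (¬armed ∨ ¬power) forces power = False.
Set cache = True.
All clauses satisfied.

open: False, rain: False, gpu: False, armed: True, net: False, power: False, door: False, fan: False, cache: True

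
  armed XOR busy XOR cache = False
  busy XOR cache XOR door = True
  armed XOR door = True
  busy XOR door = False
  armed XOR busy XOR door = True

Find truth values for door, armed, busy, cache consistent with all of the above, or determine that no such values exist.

door=F, armed=T, busy=F, cache=T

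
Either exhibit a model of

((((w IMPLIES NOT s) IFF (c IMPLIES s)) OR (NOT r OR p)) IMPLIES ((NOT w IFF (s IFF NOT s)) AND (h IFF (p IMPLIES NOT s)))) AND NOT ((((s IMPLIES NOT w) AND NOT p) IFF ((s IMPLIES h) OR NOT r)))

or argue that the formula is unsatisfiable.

c = False; s = True; w = True; r = True; h = True; p = False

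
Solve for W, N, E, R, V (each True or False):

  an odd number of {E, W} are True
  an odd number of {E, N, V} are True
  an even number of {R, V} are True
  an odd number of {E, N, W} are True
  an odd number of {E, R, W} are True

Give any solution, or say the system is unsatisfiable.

W: False, N: False, E: True, R: False, V: False

{E, W}: 1 true → odd ✓
{E, N, V}: 1 true → odd ✓
{R, V}: 0 true → even ✓
{E, N, W}: 1 true → odd ✓
{E, R, W}: 1 true → odd ✓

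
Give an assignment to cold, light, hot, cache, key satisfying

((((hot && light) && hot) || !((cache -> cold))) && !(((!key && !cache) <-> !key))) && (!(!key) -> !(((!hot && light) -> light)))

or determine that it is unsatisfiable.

cold = False, light = False, hot = True, cache = True, key = False

  (((hot && light) && hot) || !((cache -> cold))) && !(((!key && !cache) <-> !key)) = True
    ((hot && light) && hot) || !((cache -> cold)) = True
      (hot && light) && hot = False
        hot && light = False
      !((cache -> cold)) = True
        cache -> cold = False
    !(((!key && !cache) <-> !key)) = True
      (!key && !cache) <-> !key = False
        !key && !cache = False
          !key = True
          !cache = False
        !key = True
  !(!key) -> !(((!hot && light) -> light)) = True
    !(!key) = False
      !key = True
    !(((!hot && light) -> light)) = False
      (!hot && light) -> light = True
        !hot && light = False
          !hot = False
Both conjuncts True, so the formula holds.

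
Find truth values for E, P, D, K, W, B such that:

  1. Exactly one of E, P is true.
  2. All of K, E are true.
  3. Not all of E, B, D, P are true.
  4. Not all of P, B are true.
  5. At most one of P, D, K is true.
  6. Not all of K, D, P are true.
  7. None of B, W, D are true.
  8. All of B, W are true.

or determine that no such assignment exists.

UNSATISFIABLE

Case W = True:
  Constraint (7) is violated (W=T) — contradiction.
Case W = False:
  Constraint (8) is violated (W=F) — contradiction.
Both cases fail — unsatisfiable.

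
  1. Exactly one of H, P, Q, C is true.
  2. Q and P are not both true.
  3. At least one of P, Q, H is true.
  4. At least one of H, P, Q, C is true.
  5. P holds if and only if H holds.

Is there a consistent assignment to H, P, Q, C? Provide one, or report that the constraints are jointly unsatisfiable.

H: False, P: False, Q: True, C: False

  (1) {H, P, Q, C}: 1 true — exactly one ✓
  (2) Q=T, P=F — not both ✓
  (3) {P, Q, H}: 1 true — at least one ✓
  (4) {H, P, Q, C}: 1 true — at least one ✓
  (5) P=F, H=F — same ✓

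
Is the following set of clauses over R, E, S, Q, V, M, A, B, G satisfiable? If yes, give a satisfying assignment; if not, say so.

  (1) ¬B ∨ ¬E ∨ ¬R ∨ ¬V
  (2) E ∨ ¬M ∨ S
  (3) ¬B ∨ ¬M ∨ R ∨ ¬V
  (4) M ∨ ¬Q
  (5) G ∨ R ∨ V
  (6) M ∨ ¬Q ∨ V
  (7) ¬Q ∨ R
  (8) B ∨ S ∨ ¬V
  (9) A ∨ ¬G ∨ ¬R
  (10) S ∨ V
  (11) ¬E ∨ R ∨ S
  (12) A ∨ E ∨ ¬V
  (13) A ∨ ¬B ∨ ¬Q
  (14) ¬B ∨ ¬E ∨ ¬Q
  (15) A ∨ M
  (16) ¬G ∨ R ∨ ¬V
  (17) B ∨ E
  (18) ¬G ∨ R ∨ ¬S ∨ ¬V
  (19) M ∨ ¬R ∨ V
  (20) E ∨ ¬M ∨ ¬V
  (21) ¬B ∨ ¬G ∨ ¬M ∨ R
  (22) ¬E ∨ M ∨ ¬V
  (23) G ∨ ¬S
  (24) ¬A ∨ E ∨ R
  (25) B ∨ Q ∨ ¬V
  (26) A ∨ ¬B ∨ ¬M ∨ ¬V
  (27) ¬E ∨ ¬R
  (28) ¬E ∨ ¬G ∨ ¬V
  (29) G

Unit clause (G) forces G = True.
Set R = False.
  then (¬Q ∨ R) forces Q = False.
  then (¬G ∨ R ∨ ¬V) forces V = False.
  then (S ∨ V) forces S = True.
Try E = False:
  (B ∨ E) forces B = True.
  (¬B ∨ ¬G ∨ ¬M ∨ R) forces M = False.
  (A ∨ M) forces A = True.
  clause (¬A ∨ E ∨ R) is falsified — backtrack.
So E = True.
Set M = False.
  then (A ∨ M) forces A = True.
Set B = False.
All clauses satisfied.

R=F, E=T, S=T, Q=F, V=F, M=F, A=T, B=F, G=T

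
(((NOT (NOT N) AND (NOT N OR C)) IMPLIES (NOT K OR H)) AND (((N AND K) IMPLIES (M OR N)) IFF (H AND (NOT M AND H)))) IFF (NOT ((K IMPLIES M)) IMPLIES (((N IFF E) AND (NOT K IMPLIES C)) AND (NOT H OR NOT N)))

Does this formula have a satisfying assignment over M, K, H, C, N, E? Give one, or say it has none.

M = False; K = False; H = True; C = False; N = False; E = True

  (((NOT (NOT N) AND (NOT N OR C)) IMPLIES (NOT K OR H)) AND (((N AND K) IMPLIES (M OR N)) IFF (H AND (NOT M AND H)))) IFF (NOT ((K IMPLIES M)) IMPLIES (((N IFF E) AND (NOT K IMPLIES C)) AND (NOT H OR NOT N))) = True
    ((NOT (NOT N) AND (NOT N OR C)) IMPLIES (NOT K OR H)) AND (((N AND K) IMPLIES (M OR N)) IFF (H AND (NOT M AND H))) = True
      (NOT (NOT N) AND (NOT N OR C)) IMPLIES (NOT K OR H) = True
        NOT (NOT N) AND (NOT N OR C) = False
          NOT (NOT N) = False
            NOT N = True
          NOT N OR C = True
            NOT N = True
        NOT K OR H = True
          NOT K = True
      ((N AND K) IMPLIES (M OR N)) IFF (H AND (NOT M AND H)) = True
        (N AND K) IMPLIES (M OR N) = True
          N AND K = False
          M OR N = False
        H AND (NOT M AND H) = True
          NOT M AND H = True
            NOT M = True
    NOT ((K IMPLIES M)) IMPLIES (((N IFF E) AND (NOT K IMPLIES C)) AND (NOT H OR NOT N)) = True
      NOT ((K IMPLIES M)) = False
        K IMPLIES M = True
      ((N IFF E) AND (NOT K IMPLIES C)) AND (NOT H OR NOT N) = False
        (N IFF E) AND (NOT K IMPLIES C) = False
          N IFF E = False
          NOT K IMPLIES C = False
            NOT K = True
        NOT H OR NOT N = True
          NOT H = False
          NOT N = True
The formula evaluates to True.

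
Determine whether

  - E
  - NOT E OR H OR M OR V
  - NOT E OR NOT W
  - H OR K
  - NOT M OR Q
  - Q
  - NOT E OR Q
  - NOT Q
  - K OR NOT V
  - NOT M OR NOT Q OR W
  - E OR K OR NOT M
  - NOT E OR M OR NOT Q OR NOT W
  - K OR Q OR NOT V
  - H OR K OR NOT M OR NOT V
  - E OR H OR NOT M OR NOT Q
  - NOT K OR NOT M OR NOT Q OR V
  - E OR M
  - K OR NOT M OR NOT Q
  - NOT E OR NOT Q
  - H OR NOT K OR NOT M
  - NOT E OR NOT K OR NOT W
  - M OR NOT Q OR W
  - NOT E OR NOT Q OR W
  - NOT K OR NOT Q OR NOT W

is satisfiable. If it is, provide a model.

UNSATISFIABLE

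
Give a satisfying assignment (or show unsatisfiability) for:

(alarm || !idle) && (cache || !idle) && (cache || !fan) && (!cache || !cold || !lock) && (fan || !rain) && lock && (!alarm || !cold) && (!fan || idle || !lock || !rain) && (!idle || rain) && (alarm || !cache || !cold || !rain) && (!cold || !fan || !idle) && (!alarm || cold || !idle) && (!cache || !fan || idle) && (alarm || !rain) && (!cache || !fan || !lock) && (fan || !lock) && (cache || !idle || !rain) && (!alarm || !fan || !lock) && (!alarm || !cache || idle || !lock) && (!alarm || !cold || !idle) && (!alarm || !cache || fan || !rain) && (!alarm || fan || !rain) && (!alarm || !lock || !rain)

UNSATISFIABLE

Case lock = True:
  (fan || !lock) forces fan = True.
  (cache || !fan) forces cache = True.
  Clause (!cache || !fan || !lock) is falsified — contradiction.
Case lock = False:
  Clause (lock) is falsified — contradiction.
Both cases fail, so the formula is unsatisfiable.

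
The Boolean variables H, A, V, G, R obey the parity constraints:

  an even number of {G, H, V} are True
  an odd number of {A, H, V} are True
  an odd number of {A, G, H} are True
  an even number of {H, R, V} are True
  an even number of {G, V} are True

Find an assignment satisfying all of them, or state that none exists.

H=F; A=T; V=F; G=F; R=F

{G, H, V}: 0 true → even ✓
{A, H, V}: 1 true → odd ✓
{A, G, H}: 1 true → odd ✓
{H, R, V}: 0 true → even ✓
{G, V}: 0 true → even ✓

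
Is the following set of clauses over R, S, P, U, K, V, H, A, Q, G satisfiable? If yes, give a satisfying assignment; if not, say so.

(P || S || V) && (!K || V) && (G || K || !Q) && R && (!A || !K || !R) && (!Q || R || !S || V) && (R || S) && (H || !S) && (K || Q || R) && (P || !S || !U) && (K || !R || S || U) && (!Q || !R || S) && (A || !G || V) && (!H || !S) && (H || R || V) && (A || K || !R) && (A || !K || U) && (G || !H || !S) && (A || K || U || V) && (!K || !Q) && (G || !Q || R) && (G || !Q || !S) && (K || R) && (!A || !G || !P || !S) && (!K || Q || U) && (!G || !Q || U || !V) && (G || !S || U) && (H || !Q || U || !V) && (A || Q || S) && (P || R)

Unit clause (R) forces R = True.
Set S = False.
  then (!Q || !R || S) forces Q = False.
  then (A || Q || S) forces A = True.
  then (!A || !K || !R) forces K = False.
  then (K || !R || S || U) forces U = True.
Set P = False.
  then (P || S || V) forces V = True.
Set H = True.
Set G = False.
All clauses satisfied.

R: True; S: False; P: False; U: True; K: False; V: True; H: True; A: True; Q: False; G: False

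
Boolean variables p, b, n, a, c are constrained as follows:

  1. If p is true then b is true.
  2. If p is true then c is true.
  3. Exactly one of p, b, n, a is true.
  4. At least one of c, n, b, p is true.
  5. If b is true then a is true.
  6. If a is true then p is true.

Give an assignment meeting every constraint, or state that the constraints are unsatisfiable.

p = False; b = False; n = True; a = False; c = False

  (1) p=F ⇒ b: vacuous ✓
  (2) p=F ⇒ c: vacuous ✓
  (3) {p, b, n, a}: 1 true — exactly one ✓
  (4) {c, n, b, p}: 1 true — at least one ✓
  (5) b=F ⇒ a: vacuous ✓
  (6) a=F ⇒ p: vacuous ✓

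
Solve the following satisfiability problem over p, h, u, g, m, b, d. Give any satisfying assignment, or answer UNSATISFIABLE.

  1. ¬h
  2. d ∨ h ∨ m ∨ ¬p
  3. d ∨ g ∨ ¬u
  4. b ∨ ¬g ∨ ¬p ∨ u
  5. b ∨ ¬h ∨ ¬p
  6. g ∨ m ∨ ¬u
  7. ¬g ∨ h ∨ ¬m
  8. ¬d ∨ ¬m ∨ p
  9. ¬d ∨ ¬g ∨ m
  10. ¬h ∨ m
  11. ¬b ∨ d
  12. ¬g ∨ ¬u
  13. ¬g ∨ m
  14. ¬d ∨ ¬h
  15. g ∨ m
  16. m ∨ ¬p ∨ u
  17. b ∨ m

Unit clause (¬h) forces h = False.
Set p = True.
Set u = True.
  then (¬g ∨ ¬u) forces g = False.
  then (g ∨ m) forces m = True.
  then (d ∨ g ∨ ¬u) forces d = True.
Set b = False.
All clauses satisfied.

p = True; h = False; u = True; g = False; m = True; b = False; d = True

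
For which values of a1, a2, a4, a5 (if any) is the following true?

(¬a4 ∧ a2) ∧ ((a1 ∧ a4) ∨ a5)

a1=T, a2=T, a4=F, a5=T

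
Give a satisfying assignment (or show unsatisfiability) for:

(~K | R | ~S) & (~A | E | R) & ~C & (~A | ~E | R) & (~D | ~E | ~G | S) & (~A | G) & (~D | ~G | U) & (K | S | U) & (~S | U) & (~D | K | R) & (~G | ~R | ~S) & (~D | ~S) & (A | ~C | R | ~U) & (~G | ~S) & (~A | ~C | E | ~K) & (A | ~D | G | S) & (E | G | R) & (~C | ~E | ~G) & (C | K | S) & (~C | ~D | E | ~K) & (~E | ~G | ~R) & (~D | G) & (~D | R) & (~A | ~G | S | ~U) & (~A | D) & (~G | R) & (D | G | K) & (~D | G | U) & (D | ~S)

Unit clause (~C) forces C = False.
Try S = True:
  (~S | U) forces U = True.
  (~D | ~S) forces D = False.
  clause (D | ~S) is falsified — backtrack.
So S = False.
  then (C | K | S) forces K = True.
Set A = False.
Set E = True.
Set U = True.
Set G = False.
  then (A | ~D | G | S) forces D = False.
Set R = False.
All clauses satisfied.

S: False, C: False, A: False, K: True, E: True, U: True, G: False, R: False, D: False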